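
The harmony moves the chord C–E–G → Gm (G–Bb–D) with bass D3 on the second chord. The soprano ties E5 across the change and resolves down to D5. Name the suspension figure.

At the second chord the bass is D3. The suspended E5 lies a ninth above the bass; after resolving down by step to D5, the interval above the bass becomes an octave.
Suspension figures are named by those two intervals: 9–8.

9–8 suspension.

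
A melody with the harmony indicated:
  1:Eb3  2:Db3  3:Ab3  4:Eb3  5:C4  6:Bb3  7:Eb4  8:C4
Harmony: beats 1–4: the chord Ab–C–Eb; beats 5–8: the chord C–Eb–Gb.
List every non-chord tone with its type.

Db3 (beat 2) — escape tone; Bb3 (beat 6) — escape tone.

The harmony at that moment is Ab major triad (Ab, C, Eb); Db3 is not a chord tone.
It is approached by step down from Eb3 and left by leap up to Ab3.
Step in, leap out — an escape tone.
The harmony at that moment is C diminished triad (C, Eb, Gb); Bb3 is not a chord tone.
It is approached by step down from C4 and left by leap up to Eb4.
Step in, leap out — an escape tone.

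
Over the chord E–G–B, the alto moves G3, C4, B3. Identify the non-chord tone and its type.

The harmony at that moment is E minor triad (E, G, B); C4 is not a chord tone.
It is approached by leap up from G3 and left by step down to B3.
Leap in, step out — an appoggiatura.

C4 is an appoggiatura.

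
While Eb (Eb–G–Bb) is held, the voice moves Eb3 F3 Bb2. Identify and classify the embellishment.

F3 is an escape tone.

The harmony at that moment is Eb major triad (Eb, G, Bb); F3 is not a chord tone.
It is approached by step up from Eb3 and left by leap down to Bb2.
Step in, leap out — an escape tone.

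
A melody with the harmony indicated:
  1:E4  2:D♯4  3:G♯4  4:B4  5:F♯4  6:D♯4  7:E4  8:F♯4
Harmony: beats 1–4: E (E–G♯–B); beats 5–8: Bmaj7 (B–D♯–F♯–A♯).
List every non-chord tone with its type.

D♯4 (beat 2) — escape tone; E4 (beat 7) — passing tone.

The harmony at that moment is E major triad (E, G♯, B); D♯4 is not a chord tone.
It is approached by step down from E4 and left by leap up to G♯4.
Step in, leap out — an escape tone.
The harmony at that moment is B major seventh chord (B, D♯, F♯, A♯); E4 is not a chord tone.
It is approached by step up from D♯4 and left by step up to F♯4.
Step in, step out in the same direction — a passing tone.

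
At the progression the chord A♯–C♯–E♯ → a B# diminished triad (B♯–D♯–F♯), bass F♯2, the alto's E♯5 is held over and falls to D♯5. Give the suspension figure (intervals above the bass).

7–6 suspension.

At the second chord the bass is F♯2. The suspended E♯5 lies a seventh above the bass; after resolving down by step to D♯5, the interval above the bass becomes a sixth.
Suspension figures are named by those two intervals: 7–6.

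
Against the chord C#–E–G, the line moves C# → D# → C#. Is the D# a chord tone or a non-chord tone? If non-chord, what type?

Non-chord tone — a neighbor tone.

The harmony at that moment is C# diminished triad (C#, E, G); D# is not a chord tone.
It is approached by step up from C# and left by step down to C#.
Step away and step back to the same note — a neighbor tone (upper neighbor).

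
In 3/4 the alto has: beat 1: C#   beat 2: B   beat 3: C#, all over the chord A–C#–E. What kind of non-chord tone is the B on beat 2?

Lower neighbor tone.

The harmony at that moment is A major triad (A, C#, E); B is not a chord tone.
It is approached by step down from C# and left by step up to C#.
Step away and step back to the same note — a neighbor tone (lower neighbor).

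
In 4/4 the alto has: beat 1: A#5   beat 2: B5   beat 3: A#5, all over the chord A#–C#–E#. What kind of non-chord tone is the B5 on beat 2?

Upper neighbor tone.

The harmony at that moment is A# minor triad (A#, C#, E#); B5 is not a chord tone.
It is approached by step up from A#5 and left by step down to A#5.
Step away and step back to the same note — a neighbor tone (upper neighbor).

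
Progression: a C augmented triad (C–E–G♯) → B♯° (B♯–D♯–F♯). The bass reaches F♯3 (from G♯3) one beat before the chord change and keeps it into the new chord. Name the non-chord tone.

F♯3 is an anticipation.

The harmony at that moment is C augmented triad (C, E, G♯); F♯3 is not a chord tone.
It is approached by step down from G♯3 and then sustained as the same pitch into the next harmony.
Arriving early and becoming a chord tone when the harmony changes — an anticipation.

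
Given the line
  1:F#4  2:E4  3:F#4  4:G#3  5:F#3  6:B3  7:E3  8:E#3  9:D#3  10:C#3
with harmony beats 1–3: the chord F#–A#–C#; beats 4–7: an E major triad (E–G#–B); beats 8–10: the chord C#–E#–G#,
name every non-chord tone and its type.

The harmony at that moment is F# major triad (F#, A#, C#); E4 is not a chord tone.
It is approached by step down from F#4 and left by step up to F#4.
Step away and step back to the same note — a neighbor tone (lower neighbor).
The harmony at that moment is E major triad (E, G#, B); F#3 is not a chord tone.
It is approached by step down from G#3 and left by leap up to B3.
Step in, leap out — an escape tone.
The harmony at that moment is C# major triad (C#, E#, G#); D#3 is not a chord tone.
It is approached by step down from E#3 and left by step down to C#3.
Step in, step out in the same direction — a passing tone.

E4 (beat 2) — neighbor tone; F#3 (beat 5) — escape tone; D#3 (beat 9) — passing tone.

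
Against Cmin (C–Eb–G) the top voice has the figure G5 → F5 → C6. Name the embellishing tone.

The harmony at that moment is C minor triad (C, Eb, G); F5 is not a chord tone.
It is approached by step down from G5 and left by leap up to C6.
Step in, leap out — an escape tone.

F5 is an escape tone.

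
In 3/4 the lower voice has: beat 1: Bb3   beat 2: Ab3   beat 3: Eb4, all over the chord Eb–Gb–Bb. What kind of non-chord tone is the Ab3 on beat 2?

Escape tone.

The harmony at that moment is Eb minor triad (Eb, Gb, Bb); Ab3 is not a chord tone.
It is approached by step down from Bb3 and left by leap up to Eb4.
Step in, leap out, on a weak beat — an escape tone.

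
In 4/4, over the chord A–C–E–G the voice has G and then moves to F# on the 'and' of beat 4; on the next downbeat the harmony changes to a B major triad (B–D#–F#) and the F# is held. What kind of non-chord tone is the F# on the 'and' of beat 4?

Anticipation.

The harmony at that moment is A minor seventh chord (A, C, E, G); F# is not a chord tone.
It is approached by step down from G and then sustained as the same pitch into the next harmony.
Arriving early and becoming a chord tone when the harmony changes — an anticipation.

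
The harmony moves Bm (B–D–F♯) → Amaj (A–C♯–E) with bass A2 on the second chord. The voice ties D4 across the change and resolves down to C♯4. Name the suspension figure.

At the second chord the bass is A2. The suspended D4 lies a fourth above the bass; after resolving down by step to C♯4, the interval above the bass becomes a third.
Suspension figures are named by those two intervals: 4–3.

4–3 suspension.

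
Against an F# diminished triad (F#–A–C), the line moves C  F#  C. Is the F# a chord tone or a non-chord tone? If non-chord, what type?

Chord tone (the root of F# diminished triad).

F# diminished triad contains F#, A, C; F# is the root, so it is a chord tone.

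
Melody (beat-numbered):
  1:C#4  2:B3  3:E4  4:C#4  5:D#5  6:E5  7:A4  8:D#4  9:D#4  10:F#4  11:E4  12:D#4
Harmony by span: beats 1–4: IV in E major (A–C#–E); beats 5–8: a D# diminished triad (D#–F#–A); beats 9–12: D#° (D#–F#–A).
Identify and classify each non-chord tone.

B3 (beat 2) — escape tone; E5 (beat 6) — escape tone; E4 (beat 11) — passing tone.

The harmony at that moment is A major triad (A, C#, E); B3 is not a chord tone.
It is approached by step down from C#4 and left by leap up to E4.
Step in, leap out — an escape tone.
The harmony at that moment is D# diminished triad (D#, F#, A); E5 is not a chord tone.
It is approached by step up from D#5 and left by leap down to A4.
Step in, leap out — an escape tone.
The harmony at that moment is D# diminished triad (D#, F#, A); E4 is not a chord tone.
It is approached by step down from F#4 and left by step down to D#4.
Step in, step out in the same direction — a passing tone.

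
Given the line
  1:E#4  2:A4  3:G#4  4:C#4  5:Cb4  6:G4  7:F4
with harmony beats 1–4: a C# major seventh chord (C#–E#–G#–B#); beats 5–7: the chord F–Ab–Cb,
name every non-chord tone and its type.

The harmony at that moment is C# major seventh chord (C#, E#, G#, B#); A4 is not a chord tone.
It is approached by leap up from E#4 and left by step down to G#4.
Leap in, step out — an appoggiatura.
The harmony at that moment is F diminished triad (F, Ab, Cb); G4 is not a chord tone.
It is approached by leap up from Cb4 and left by step down to F4.
Leap in, step out — an appoggiatura.

A4 (beat 2) — appoggiatura; G4 (beat 6) — appoggiatura.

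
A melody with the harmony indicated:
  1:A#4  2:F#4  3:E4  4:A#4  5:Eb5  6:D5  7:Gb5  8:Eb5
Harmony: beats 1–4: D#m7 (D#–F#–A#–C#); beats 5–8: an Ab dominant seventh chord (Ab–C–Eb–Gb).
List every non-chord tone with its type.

E4 (beat 3) — escape tone; D5 (beat 6) — escape tone.

The harmony at that moment is D# minor seventh chord (D#, F#, A#, C#); E4 is not a chord tone.
It is approached by step down from F#4 and left by leap up to A#4.
Step in, leap out — an escape tone.
The harmony at that moment is Ab dominant seventh chord (Ab, C, Eb, Gb); D5 is not a chord tone.
It is approached by step down from Eb5 and left by leap up to Gb5.
Step in, leap out — an escape tone.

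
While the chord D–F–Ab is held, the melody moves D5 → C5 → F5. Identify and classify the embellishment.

C5 is an escape tone.

The harmony at that moment is D diminished triad (D, F, Ab); C5 is not a chord tone.
It is approached by step down from D5 and left by leap up to F5.
Step in, leap out — an escape tone.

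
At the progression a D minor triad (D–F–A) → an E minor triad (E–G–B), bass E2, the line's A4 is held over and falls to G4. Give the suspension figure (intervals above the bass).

4–3 suspension.

At the second chord the bass is E2. The suspended A4 lies a fourth above the bass; after resolving down by step to G4, the interval above the bass becomes a third.
Suspension figures are named by those two intervals: 4–3.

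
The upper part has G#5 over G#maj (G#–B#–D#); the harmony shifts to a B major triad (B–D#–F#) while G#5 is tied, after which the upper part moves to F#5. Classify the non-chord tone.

G#5 is a suspension.

The harmony at that moment is B major triad (B, D#, F#); G#5 is not a chord tone.
It is held over (the same pitch as the preceding G#5) and left by step down to F#5.
Held over from the previous chord and resolving down by step — a suspension.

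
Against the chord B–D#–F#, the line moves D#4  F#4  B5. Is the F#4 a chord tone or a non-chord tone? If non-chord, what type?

B major triad contains B, D#, F#; F# is the fifth, so it is a chord tone.

Chord tone (the fifth of B major triad).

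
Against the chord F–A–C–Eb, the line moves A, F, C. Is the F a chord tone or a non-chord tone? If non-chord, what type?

Chord tone (the root of F dominant seventh chord).

F dominant seventh chord contains F, A, C, Eb; F is the root, so it is a chord tone.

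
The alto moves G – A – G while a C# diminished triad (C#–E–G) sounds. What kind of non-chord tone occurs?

A is a neighbor tone.

The harmony at that moment is C# diminished triad (C#, E, G); A is not a chord tone.
It is approached by step up from G and left by step down to G.
Step away and step back to the same note — a neighbor tone (upper neighbor).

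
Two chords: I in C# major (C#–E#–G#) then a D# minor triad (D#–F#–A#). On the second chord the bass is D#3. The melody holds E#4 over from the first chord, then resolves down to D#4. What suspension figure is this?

At the second chord the bass is D#3. The suspended E#4 lies a ninth above the bass; after resolving down by step to D#4, the interval above the bass becomes an octave.
Suspension figures are named by those two intervals: 9–8.

9–8 suspension.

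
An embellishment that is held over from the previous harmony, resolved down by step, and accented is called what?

Suspension.

Approach: by preparation — the pitch is first a chord tone, then held (tied or repeated) while the harmony changes under it. Departure: down by step. Metric position: strong.
A prepared dissonance that resolves downward by step — a suspension. (The same figure resolving upward would be a retardation.)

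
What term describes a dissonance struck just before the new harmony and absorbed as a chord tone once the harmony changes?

Approach: ahead of the chord change (typically by step), so it is dissonant against the current harmony. Departure: none — the same pitch is restated or held and is a chord tone of the new harmony.
Dissonant first, consonant once the harmony catches up: the note simply arrives early — an anticipation. (The reverse timing, consonant first and dissonant after the change, would be a suspension or retardation.)

Anticipation.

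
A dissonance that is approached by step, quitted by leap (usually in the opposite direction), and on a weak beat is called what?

Escape tone.

Approach: by step. Departure: by leap. Metric position: weak.
Step in, leap out, from a weak position — an escape tone (échappée). (It is the mirror image of the appoggiatura, which leaps in and steps out on a strong beat.)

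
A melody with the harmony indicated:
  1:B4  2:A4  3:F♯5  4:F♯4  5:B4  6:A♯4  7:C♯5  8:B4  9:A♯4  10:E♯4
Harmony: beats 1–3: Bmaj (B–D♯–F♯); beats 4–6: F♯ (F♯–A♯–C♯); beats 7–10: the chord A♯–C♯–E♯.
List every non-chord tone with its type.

The harmony at that moment is B major triad (B, D♯, F♯); A4 is not a chord tone.
It is approached by step down from B4 and left by leap up to F♯5.
Step in, leap out — an escape tone.
The harmony at that moment is F♯ major triad (F♯, A♯, C♯); B4 is not a chord tone.
It is approached by leap up from F♯4 and left by step down to A♯4.
Leap in, step out — an appoggiatura.
The harmony at that moment is A♯ minor triad (A♯, C♯, E♯); B4 is not a chord tone.
It is approached by step down from C♯5 and left by step down to A♯4.
Step in, step out in the same direction — a passing tone.

A4 (beat 2) — escape tone; B4 (beat 5) — appoggiatura; B4 (beat 8) — passing tone.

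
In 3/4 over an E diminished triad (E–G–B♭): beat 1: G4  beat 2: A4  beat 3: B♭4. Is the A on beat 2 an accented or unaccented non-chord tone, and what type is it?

The harmony at that moment is E diminished triad (E, G, B♭); A4 is not a chord tone.
It is approached by step up from G4 and left by step up to B♭4.
Step in, step out in the same direction — a passing tone.
It falls on a weak beat, so it is unaccented.

Unaccented passing tone.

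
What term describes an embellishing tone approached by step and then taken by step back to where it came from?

Approach: by step. Departure: by step in the opposite direction, back to the starting pitch.
Stepwise on both sides but reversing to return to the same chord tone — a neighbor tone. (Had it continued onward in the same direction it would be a passing tone instead.)

Neighbor tone.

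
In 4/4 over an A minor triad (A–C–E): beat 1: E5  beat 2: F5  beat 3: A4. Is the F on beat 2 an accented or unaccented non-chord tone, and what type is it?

Unaccented escape tone.

The harmony at that moment is A minor triad (A, C, E); F5 is not a chord tone.
It is approached by step up from E5 and left by leap down to A4.
Step in, leap out — an escape tone.
It falls on a weak beat, so it is unaccented.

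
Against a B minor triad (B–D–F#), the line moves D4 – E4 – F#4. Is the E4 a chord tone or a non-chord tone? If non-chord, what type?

The harmony at that moment is B minor triad (B, D, F#); E4 is not a chord tone.
It is approached by step up from D4 and left by step up to F#4.
Step in, step out in the same direction — a passing tone.

Non-chord tone — a passing tone.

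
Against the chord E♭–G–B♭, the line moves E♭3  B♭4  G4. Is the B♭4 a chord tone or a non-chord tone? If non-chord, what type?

Eb major triad contains E♭, G, B♭; B♭ is the fifth, so it is a chord tone.

Chord tone (the fifth of Eb major triad).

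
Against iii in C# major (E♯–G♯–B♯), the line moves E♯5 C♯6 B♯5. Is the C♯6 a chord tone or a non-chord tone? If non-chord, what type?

The harmony at that moment is E♯ minor triad (E♯, G♯, B♯); C♯6 is not a chord tone.
It is approached by leap up from E♯5 and left by step down to B♯5.
Leap in, step out — an appoggiatura.

Non-chord tone — an appoggiatura.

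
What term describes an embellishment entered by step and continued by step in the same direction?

Approach: by step. Departure: by step, continuing in the same direction.
Stepwise on both sides with no change of direction means the note fills in the space between two different chord tones — a passing tone. (Had it turned back to its starting note it would be a neighbor tone instead.)

Passing tone.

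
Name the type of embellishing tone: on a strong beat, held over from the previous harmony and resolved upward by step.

Retardation.

Approach: by preparation — the pitch is first a chord tone, then held (tied or repeated) while the harmony changes under it. Departure: up by step. Metric position: strong.
A prepared dissonance that resolves upward by step — a retardation. (The same figure resolving downward would be a suspension.)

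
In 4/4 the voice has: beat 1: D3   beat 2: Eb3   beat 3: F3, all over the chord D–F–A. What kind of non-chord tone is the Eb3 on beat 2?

Passing tone.

The harmony at that moment is D minor triad (D, F, A); Eb3 is not a chord tone.
It is approached by step up from D3 and left by step up to F3.
Step in, step out in the same direction — a passing tone.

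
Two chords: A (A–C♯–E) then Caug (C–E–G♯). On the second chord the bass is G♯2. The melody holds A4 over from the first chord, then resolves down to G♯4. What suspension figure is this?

At the second chord the bass is G♯2. The suspended A4 lies a ninth above the bass; after resolving down by step to G♯4, the interval above the bass becomes an octave.
Suspension figures are named by those two intervals: 9–8.

9–8 suspension.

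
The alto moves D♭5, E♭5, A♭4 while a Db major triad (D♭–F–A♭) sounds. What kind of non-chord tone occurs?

The harmony at that moment is D♭ major triad (D♭, F, A♭); E♭5 is not a chord tone.
It is approached by step up from D♭5 and left by leap down to A♭4.
Step in, leap out — an escape tone.

E♭5 is an escape tone.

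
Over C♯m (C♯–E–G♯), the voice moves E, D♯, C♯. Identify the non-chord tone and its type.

The harmony at that moment is C♯ minor triad (C♯, E, G♯); D♯ is not a chord tone.
It is approached by step down from E and left by step down to C♯.
Step in, step out in the same direction — a passing tone.

D♯ is a passing tone.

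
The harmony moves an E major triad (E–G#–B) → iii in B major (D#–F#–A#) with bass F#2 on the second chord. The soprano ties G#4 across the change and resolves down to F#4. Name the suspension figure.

9–8 suspension.

At the second chord the bass is F#2. The suspended G#4 lies a ninth above the bass; after resolving down by step to F#4, the interval above the bass becomes an octave.
Suspension figures are named by those two intervals: 9–8.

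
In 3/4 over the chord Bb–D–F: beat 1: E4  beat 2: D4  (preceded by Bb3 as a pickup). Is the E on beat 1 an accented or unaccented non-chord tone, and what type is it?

Accented appoggiatura.

The harmony at that moment is Bb major triad (Bb, D, F); E4 is not a chord tone.
It is approached by leap up from Bb3 and left by step down to D4.
Leap in, step out — an appoggiatura.
It falls on the downbeat, so it is accented.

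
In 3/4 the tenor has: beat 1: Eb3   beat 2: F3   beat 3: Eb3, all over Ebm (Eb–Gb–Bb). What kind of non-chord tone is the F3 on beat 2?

Upper neighbor tone.

The harmony at that moment is Eb minor triad (Eb, Gb, Bb); F3 is not a chord tone.
It is approached by step up from Eb3 and left by step down to Eb3.
Step away and step back to the same note — a neighbor tone (upper neighbor).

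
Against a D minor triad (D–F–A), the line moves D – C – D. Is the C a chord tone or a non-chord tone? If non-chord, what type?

Non-chord tone — a neighbor tone.

The harmony at that moment is D minor triad (D, F, A); C is not a chord tone.
It is approached by step down from D and left by step up to D.
Step away and step back to the same note — a neighbor tone (lower neighbor).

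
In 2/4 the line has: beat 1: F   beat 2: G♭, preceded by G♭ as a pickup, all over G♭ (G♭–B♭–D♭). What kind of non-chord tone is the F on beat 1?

Lower neighbor tone.

The harmony at that moment is G♭ major triad (G♭, B♭, D♭); F is not a chord tone.
It is approached by step down from G♭ and left by step up to G♭.
Step away and step back to the same note — a neighbor tone (lower neighbor).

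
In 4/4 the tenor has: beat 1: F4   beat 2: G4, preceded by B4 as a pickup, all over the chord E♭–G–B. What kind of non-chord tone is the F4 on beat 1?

Appoggiatura.

The harmony at that moment is E♭ augmented triad (E♭, G, B); F4 is not a chord tone.
It is approached by leap down from B4 and left by step up to G4.
Leap in, step out, metrically accented — an appoggiatura.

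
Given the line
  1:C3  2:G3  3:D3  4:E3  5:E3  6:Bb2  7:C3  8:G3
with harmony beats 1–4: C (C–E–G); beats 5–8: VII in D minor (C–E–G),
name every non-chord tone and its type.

D3 (beat 3) — appoggiatura; Bb2 (beat 6) — appoggiatura.

The harmony at that moment is C major triad (C, E, G); D3 is not a chord tone.
It is approached by leap down from G3 and left by step up to E3.
Leap in, step out — an appoggiatura.
The harmony at that moment is C major triad (C, E, G); Bb2 is not a chord tone.
It is approached by leap down from E3 and left by step up to C3.
Leap in, step out — an appoggiatura.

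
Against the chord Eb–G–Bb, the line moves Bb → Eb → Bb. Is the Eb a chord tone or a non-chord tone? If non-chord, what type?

Eb major triad contains Eb, G, Bb; Eb is the root, so it is a chord tone.

Chord tone (the root of Eb major triad).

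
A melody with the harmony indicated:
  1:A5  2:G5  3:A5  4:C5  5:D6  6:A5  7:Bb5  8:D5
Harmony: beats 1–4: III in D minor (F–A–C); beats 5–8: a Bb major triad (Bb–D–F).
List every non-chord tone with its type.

G5 (beat 2) — neighbor tone; A5 (beat 6) — appoggiatura.

The harmony at that moment is F major triad (F, A, C); G5 is not a chord tone.
It is approached by step down from A5 and left by step up to A5.
Step away and step back to the same note — a neighbor tone (lower neighbor).
The harmony at that moment is Bb major triad (Bb, D, F); A5 is not a chord tone.
It is approached by leap down from D6 and left by step up to Bb5.
Leap in, step out — an appoggiatura.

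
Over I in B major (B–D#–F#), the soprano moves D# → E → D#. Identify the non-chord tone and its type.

E is a neighbor tone.

The harmony at that moment is B major triad (B, D#, F#); E is not a chord tone.
It is approached by step up from D# and left by step down to D#.
Step away and step back to the same note — a neighbor tone (upper neighbor).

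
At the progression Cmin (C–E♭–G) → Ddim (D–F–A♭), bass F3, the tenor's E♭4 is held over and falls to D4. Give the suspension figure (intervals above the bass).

At the second chord the bass is F3. The suspended E♭4 lies a seventh above the bass; after resolving down by step to D4, the interval above the bass becomes a sixth.
Suspension figures are named by those two intervals: 7–6.

7–6 suspension.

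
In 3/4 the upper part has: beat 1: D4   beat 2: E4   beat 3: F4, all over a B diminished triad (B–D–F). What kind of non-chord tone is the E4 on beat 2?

The harmony at that moment is B diminished triad (B, D, F); E4 is not a chord tone.
It is approached by step up from D4 and left by step up to F4.
Step in, step out in the same direction — a passing tone.

Passing tone.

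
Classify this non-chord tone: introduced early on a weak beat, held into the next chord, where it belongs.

Approach: ahead of the chord change (typically by step), so it is dissonant against the current harmony. Departure: none — the same pitch is restated or held and is a chord tone of the new harmony.
Dissonant first, consonant once the harmony catches up: the note simply arrives early — an anticipation. (The reverse timing, consonant first and dissonant after the change, would be a suspension or retardation.)

Anticipation.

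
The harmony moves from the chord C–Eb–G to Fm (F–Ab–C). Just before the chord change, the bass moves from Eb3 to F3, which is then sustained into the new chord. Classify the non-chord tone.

The harmony at that moment is C minor triad (C, Eb, G); F3 is not a chord tone.
It is approached by step up from Eb3 and then sustained as the same pitch into the next harmony.
Arriving early and becoming a chord tone when the harmony changes — an anticipation.

F3 is an anticipation.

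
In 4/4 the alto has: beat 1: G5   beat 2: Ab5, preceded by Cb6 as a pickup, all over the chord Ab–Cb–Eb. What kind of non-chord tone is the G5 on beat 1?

The harmony at that moment is Ab minor triad (Ab, Cb, Eb); G5 is not a chord tone.
It is approached by leap down from Cb6 and left by step up to Ab5.
Leap in, step out, metrically accented — an appoggiatura.

Appoggiatura.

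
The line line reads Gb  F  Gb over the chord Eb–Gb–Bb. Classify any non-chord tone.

F is a neighbor tone.

The harmony at that moment is Eb minor triad (Eb, Gb, Bb); F is not a chord tone.
It is approached by step down from Gb and left by step up to Gb.
Step away and step back to the same note — a neighbor tone (lower neighbor).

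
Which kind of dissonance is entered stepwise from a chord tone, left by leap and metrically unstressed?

Escape tone.

Approach: by step. Departure: by leap. Metric position: weak.
Step in, leap out, from a weak position — an escape tone (échappée). (It is the mirror image of the appoggiatura, which leaps in and steps out on a strong beat.)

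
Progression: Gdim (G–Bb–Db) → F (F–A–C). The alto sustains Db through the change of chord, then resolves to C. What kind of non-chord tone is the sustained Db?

The harmony at that moment is F major triad (F, A, C); Db is not a chord tone.
It is held over (the same pitch as the preceding Db) and left by step down to C.
Held over from the previous chord and resolving down by step — a suspension.

Db is a suspension.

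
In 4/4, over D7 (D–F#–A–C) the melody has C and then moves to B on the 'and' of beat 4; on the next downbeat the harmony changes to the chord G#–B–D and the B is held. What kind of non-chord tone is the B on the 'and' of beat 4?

Anticipation.

The harmony at that moment is D dominant seventh chord (D, F#, A, C); B is not a chord tone.
It is approached by step down from C and then sustained as the same pitch into the next harmony.
Arriving early and becoming a chord tone when the harmony changes — an anticipation.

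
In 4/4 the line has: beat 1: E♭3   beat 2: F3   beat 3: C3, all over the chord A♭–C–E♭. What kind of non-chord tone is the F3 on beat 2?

The harmony at that moment is A♭ major triad (A♭, C, E♭); F3 is not a chord tone.
It is approached by step up from E♭3 and left by leap down to C3.
Step in, leap out, on a weak beat — an escape tone.

Escape tone.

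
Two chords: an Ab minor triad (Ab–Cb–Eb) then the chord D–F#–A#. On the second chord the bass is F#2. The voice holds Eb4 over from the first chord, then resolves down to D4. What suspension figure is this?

At the second chord the bass is F#2. The suspended Eb4 lies a seventh above the bass; after resolving down by step to D4, the interval above the bass becomes a sixth.
Suspension figures are named by those two intervals: 7–6.

7–6 suspension.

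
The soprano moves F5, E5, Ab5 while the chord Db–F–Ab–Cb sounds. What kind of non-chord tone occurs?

The harmony at that moment is Db dominant seventh chord (Db, F, Ab, Cb); E5 is not a chord tone.
It is approached by step down from F5 and left by leap up to Ab5.
Step in, leap out — an escape tone.

E5 is an escape tone.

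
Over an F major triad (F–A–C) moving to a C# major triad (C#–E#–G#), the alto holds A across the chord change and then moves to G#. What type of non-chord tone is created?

The harmony at that moment is C# major triad (C#, E#, G#); A is not a chord tone.
It is held over (the same pitch as the preceding A) and left by step down to G#.
Held over from the previous chord and resolving down by step — a suspension.

A is a suspension.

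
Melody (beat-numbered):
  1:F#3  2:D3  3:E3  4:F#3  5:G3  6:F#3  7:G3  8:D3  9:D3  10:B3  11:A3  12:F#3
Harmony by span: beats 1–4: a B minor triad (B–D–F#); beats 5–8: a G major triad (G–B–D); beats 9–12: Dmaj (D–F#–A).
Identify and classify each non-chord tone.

E3 (beat 3) — passing tone; F#3 (beat 6) — neighbor tone; B3 (beat 10) — appoggiatura.

The harmony at that moment is B minor triad (B, D, F#); E3 is not a chord tone.
It is approached by step up from D3 and left by step up to F#3.
Step in, step out in the same direction — a passing tone.
The harmony at that moment is G major triad (G, B, D); F#3 is not a chord tone.
It is approached by step down from G3 and left by step up to G3.
Step away and step back to the same note — a neighbor tone (lower neighbor).
The harmony at that moment is D major triad (D, F#, A); B3 is not a chord tone.
It is approached by leap up from D3 and left by step down to A3.
Leap in, step out — an appoggiatura.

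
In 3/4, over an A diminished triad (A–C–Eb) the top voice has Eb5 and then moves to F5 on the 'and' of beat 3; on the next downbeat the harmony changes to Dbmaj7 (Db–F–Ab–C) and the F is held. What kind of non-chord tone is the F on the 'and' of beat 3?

The harmony at that moment is A diminished triad (A, C, Eb); F5 is not a chord tone.
It is approached by step up from Eb5 and then sustained as the same pitch into the next harmony.
Arriving early and becoming a chord tone when the harmony changes — an anticipation.

Anticipation.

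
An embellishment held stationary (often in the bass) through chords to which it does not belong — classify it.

Pedal tone.

Approach: none. Departure: none — a single pitch is sustained while the chords change around it, passing through harmonies that do not contain it.
No melodic motion at all; the dissonance is created entirely by the moving harmonies against the stationary note — a pedal tone (pedal point).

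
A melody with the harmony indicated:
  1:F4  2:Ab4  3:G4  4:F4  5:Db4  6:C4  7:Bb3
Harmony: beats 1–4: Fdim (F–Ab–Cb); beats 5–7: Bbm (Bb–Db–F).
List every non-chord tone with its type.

G4 (beat 3) — passing tone; C4 (beat 6) — passing tone.

The harmony at that moment is F diminished triad (F, Ab, Cb); G4 is not a chord tone.
It is approached by step down from Ab4 and left by step down to F4.
Step in, step out in the same direction — a passing tone.
The harmony at that moment is Bb minor triad (Bb, Db, F); C4 is not a chord tone.
It is approached by step down from Db4 and left by step down to Bb3.
Step in, step out in the same direction — a passing tone.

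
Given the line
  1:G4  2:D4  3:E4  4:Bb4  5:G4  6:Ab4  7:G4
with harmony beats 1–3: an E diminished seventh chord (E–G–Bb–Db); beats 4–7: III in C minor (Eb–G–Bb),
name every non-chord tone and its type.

D4 (beat 2) — appoggiatura; Ab4 (beat 6) — neighbor tone.

The harmony at that moment is E diminished seventh chord (E, G, Bb, Db); D4 is not a chord tone.
It is approached by leap down from G4 and left by step up to E4.
Leap in, step out — an appoggiatura.
The harmony at that moment is Eb major triad (Eb, G, Bb); Ab4 is not a chord tone.
It is approached by step up from G4 and left by step down to G4.
Step away and step back to the same note — a neighbor tone (upper neighbor).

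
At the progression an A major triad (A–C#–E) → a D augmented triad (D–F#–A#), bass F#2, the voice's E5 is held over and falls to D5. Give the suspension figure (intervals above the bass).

At the second chord the bass is F#2. The suspended E5 lies a seventh above the bass; after resolving down by step to D5, the interval above the bass becomes a sixth.
Suspension figures are named by those two intervals: 7–6.

7–6 suspension.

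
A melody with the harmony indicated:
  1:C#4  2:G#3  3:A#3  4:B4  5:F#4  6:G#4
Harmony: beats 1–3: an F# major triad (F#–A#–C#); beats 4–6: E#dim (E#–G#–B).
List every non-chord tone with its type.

G#3 (beat 2) — appoggiatura; F#4 (beat 5) — appoggiatura.

The harmony at that moment is F# major triad (F#, A#, C#); G#3 is not a chord tone.
It is approached by leap down from C#4 and left by step up to A#3.
Leap in, step out — an appoggiatura.
The harmony at that moment is E# diminished triad (E#, G#, B); F#4 is not a chord tone.
It is approached by leap down from B4 and left by step up to G#4.
Leap in, step out — an appoggiatura.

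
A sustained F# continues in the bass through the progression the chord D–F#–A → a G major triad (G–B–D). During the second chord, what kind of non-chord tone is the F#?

Pedal tone (pedal point).

The harmony at that moment is G major triad (G, B, D); F# is not a chord tone.
It is held over (the same pitch as the preceding F#) and then sustained as the same pitch into the next harmony.
Sustained through a change of harmony — a pedal tone.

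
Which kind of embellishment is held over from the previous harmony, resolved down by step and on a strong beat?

Approach: by preparation — the pitch is first a chord tone, then held (tied or repeated) while the harmony changes under it. Departure: down by step. Metric position: strong.
A prepared dissonance that resolves downward by step — a suspension. (The same figure resolving upward would be a retardation.)

Suspension.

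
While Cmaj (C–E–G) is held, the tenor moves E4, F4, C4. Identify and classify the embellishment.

The harmony at that moment is C major triad (C, E, G); F4 is not a chord tone.
It is approached by step up from E4 and left by leap down to C4.
Step in, leap out — an escape tone.

F4 is an escape tone.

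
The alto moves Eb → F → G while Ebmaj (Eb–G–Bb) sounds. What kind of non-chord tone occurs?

The harmony at that moment is Eb major triad (Eb, G, Bb); F is not a chord tone.
It is approached by step up from Eb and left by step up to G.
Step in, step out in the same direction — a passing tone.

F is a passing tone.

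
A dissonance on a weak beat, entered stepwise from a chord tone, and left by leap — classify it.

Escape tone.

Approach: by step. Departure: by leap. Metric position: weak.
Step in, leap out, from a weak position — an escape tone (échappée). (It is the mirror image of the appoggiatura, which leaps in and steps out on a strong beat.)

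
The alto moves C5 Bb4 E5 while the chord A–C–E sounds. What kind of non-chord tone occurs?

Bb4 is an escape tone.

The harmony at that moment is A minor triad (A, C, E); Bb4 is not a chord tone.
It is approached by step down from C5 and left by leap up to E5.
Step in, leap out — an escape tone.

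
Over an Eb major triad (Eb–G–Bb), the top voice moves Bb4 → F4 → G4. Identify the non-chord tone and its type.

F4 is an appoggiatura.

The harmony at that moment is Eb major triad (Eb, G, Bb); F4 is not a chord tone.
It is approached by leap down from Bb4 and left by step up to G4.
Leap in, step out — an appoggiatura.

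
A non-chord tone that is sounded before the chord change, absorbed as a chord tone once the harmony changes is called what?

Approach: ahead of the chord change (typically by step), so it is dissonant against the current harmony. Departure: none — the same pitch is restated or held and is a chord tone of the new harmony.
Dissonant first, consonant once the harmony catches up: the note simply arrives early — an anticipation. (The reverse timing, consonant first and dissonant after the change, would be a suspension or retardation.)

Anticipation.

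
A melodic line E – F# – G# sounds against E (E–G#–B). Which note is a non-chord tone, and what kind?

The harmony at that moment is E major triad (E, G#, B); F# is not a chord tone.
It is approached by step up from E and left by step up to G#.
Step in, step out in the same direction — a passing tone.

F# is a passing tone.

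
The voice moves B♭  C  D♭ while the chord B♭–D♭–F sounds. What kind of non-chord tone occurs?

C is a passing tone.

The harmony at that moment is B♭ minor triad (B♭, D♭, F); C is not a chord tone.
It is approached by step up from B♭ and left by step up to D♭.
Step in, step out in the same direction — a passing tone.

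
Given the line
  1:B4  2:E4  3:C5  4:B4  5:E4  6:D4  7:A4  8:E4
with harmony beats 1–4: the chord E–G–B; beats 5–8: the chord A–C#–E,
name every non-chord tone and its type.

The harmony at that moment is E minor triad (E, G, B); C5 is not a chord tone.
It is approached by leap up from E4 and left by step down to B4.
Leap in, step out — an appoggiatura.
The harmony at that moment is A major triad (A, C#, E); D4 is not a chord tone.
It is approached by step down from E4 and left by leap up to A4.
Step in, leap out — an escape tone.

C5 (beat 3) — appoggiatura; D4 (beat 6) — escape tone.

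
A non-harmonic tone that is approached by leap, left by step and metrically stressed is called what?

Approach: by leap. Departure: by step. Metric position: strong.
Leap in, step out, in a metrically strong position — an appoggiatura. (It is the mirror image of the escape tone, which steps in and leaps out from a weak position.)

Appoggiatura.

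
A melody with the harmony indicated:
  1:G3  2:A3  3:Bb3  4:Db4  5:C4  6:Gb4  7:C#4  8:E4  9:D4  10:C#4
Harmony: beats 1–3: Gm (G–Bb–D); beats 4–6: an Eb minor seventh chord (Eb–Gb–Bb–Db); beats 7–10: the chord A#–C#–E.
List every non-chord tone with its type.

The harmony at that moment is G minor triad (G, Bb, D); A3 is not a chord tone.
It is approached by step up from G3 and left by step up to Bb3.
Step in, step out in the same direction — a passing tone.
The harmony at that moment is Eb minor seventh chord (Eb, Gb, Bb, Db); C4 is not a chord tone.
It is approached by step down from Db4 and left by leap up to Gb4.
Step in, leap out — an escape tone.
The harmony at that moment is A# diminished triad (A#, C#, E); D4 is not a chord tone.
It is approached by step down from E4 and left by step down to C#4.
Step in, step out in the same direction — a passing tone.

A3 (beat 2) — passing tone; C4 (beat 5) — escape tone; D4 (beat 9) — passing tone.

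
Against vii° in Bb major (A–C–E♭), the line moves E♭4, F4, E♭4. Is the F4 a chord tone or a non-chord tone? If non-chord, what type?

Non-chord tone — a neighbor tone.

The harmony at that moment is A diminished triad (A, C, E♭); F4 is not a chord tone.
It is approached by step up from E♭4 and left by step down to E♭4.
Step away and step back to the same note — a neighbor tone (upper neighbor).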